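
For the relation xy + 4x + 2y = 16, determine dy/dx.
Take d/dx of both sides. Since y is implicitly a function of x, the chain rule attaches a y' = dy/dx factor whenever we differentiate through y.

Set F(x, y) = (left side) − (right side), so the curve is F = 0. Differentiating each term of F:
  d/dx[xy] = x·y' + y
  d/dx[4x] = 4
  d/dx[2y] = 2·y'
  d/dx[-16] = 0

Collecting, the y'-free part is the partial derivative in x and the y' coefficient is the partial derivative in y:
  ∂F/∂x = y + 4
  ∂F/∂y = x + 2

so d/dx[F(x, y(x))] = ∂F/∂x + (∂F/∂y)·y' = 0. Rearranging,
  dy/dx = -(∂F/∂x)/(∂F/∂y) = -(y + 4)/(x + 2) = (-y - 4)/(x + 2)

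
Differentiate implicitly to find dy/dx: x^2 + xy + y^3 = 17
Differentiate the relation implicitly: treat y = y(x) and apply the chain rule, so every y-derivative picks up a y' = dy/dx factor.

With everything moved to the left-hand side, differentiate term by term:
  d/dx[x^2] = 2x
  d/dx[xy] = x·y' + y
  d/dx[y^3] = 3y^2·y'
  d/dx[-17] = 0

Separating the contributions that come from x directly and those that come through y:
  without y':      2x + y
  multiplying y':  x + 3y^2

so (2x + y) + (x + 3y^2)·y' = 0, and therefore
  dy/dx = -(2x + y)/(x + 3y^2) = (-2x - y)/(x + 3y^2)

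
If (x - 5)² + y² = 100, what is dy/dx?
Differentiate both sides with respect to x, treating y as y(x). By the chain rule, any term containing y contributes a factor of y' = dy/dx when we differentiate it.

Move every term to one side and write the relation as F(x, y) = 0. Term by term,
  d/dx[y^2] = 2y·y'
  d/dx[(x - 5)^2] = 2x - 10
  d/dx[-100] = 0

The pieces without y' make up ∂F/∂x and the coefficient of y' is ∂F/∂y:
  ∂F/∂x = 2x - 10,
  ∂F/∂y = 2y.

Since d/dx[F] = ∂F/∂x + (∂F/∂y)·y' = 0, solve for y':
  (∂F/∂y)·y' = -∂F/∂x
  dy/dx = -(∂F/∂x)/(∂F/∂y) = -(2x - 10)/(2y) = (5 - x)/y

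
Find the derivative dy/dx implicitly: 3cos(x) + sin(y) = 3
Apply d/dx to both sides, remembering that y depends on x. Each occurrence of y therefore brings in a y' = dy/dx via the chain rule.

With F(x, y) equal to the left-hand side minus the right, differentiate F term by term:
  d/dx[sin(y)] = y'·cos(y)
  d/dx[3cos(x)] = -3sin(x)
  d/dx[-3] = 0
Adding these up, d/dx[F] = 0 becomes
  (-3sin(x)) + (cos(y))·y' = 0,
so isolating y',
  dy/dx = -(-3sin(x))/(cos(y)) = 3sin(x)/cos(y)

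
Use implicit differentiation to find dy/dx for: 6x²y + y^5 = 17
Differentiate the relation implicitly: treat y = y(x) and apply the chain rule, so every y-derivative picks up a y' = dy/dx factor.

With everything moved to the left-hand side, differentiate term by term:
  d/dx[6x^2y] = 6x^2·y' + 12xy
  d/dx[y^5] = 5y^4·y'
  d/dx[-17] = 0

Separating the contributions that come from x directly and those that come through y:
  without y':      12xy
  multiplying y':  6x^2 + 5y^4

so (12xy) + (6x^2 + 5y^4)·y' = 0, and therefore
  dy/dx = -(12xy)/(6x^2 + 5y^4) = -12xy/(6x^2 + 5y^4)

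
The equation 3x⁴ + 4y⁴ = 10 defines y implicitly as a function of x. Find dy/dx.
Differentiate both sides with respect to x, treating y as y(x). By the chain rule, any term containing y contributes a factor of y' = dy/dx when we differentiate it.

Move every term to one side and write the relation as F(x, y) = 0. Term by term,
  d/dx[3x^4] = 12x^3
  d/dx[4y^4] = 16y^3·y'
  d/dx[-10] = 0

The pieces without y' make up ∂F/∂x and the coefficient of y' is ∂F/∂y:
  ∂F/∂x = 12x^3,
  ∂F/∂y = 16y^3.

Since d/dx[F] = ∂F/∂x + (∂F/∂y)·y' = 0, solve for y':
  (∂F/∂y)·y' = -∂F/∂x
  dy/dx = -(∂F/∂x)/(∂F/∂y) = -(12x^3)/(16y^3) = -3x^3/(4y^3)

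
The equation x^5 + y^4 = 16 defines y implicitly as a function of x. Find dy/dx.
Differentiate the relation implicitly: treat y = y(x) and apply the chain rule, so every y-derivative picks up a y' = dy/dx factor.

With everything moved to the left-hand side, differentiate term by term:
  d/dx[x^5] = 5x^4
  d/dx[y^4] = 4y^3·y'
  d/dx[-16] = 0

Separating the contributions that come from x directly and those that come through y:
  without y':      5x^4
  multiplying y':  4y^3

so (5x^4) + (4y^3)·y' = 0, and therefore
  dy/dx = -(5x^4)/(4y^3) = -5x^4/(4y^3)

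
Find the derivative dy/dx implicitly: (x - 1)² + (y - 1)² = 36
Differentiate both sides with respect to x, treating y as y(x). By the chain rule, any term containing y contributes a factor of y' = dy/dx when we differentiate it.

Move every term to one side and write the relation as F(x, y) = 0. Term by term,
  d/dx[(x - 1)^2] = 2x - 2
  d/dx[(y - 1)^2] = 2·y'(y - 1)
  d/dx[-36] = 0

The pieces without y' make up ∂F/∂x and the coefficient of y' is ∂F/∂y:
  ∂F/∂x = 2x - 2,
  ∂F/∂y = 2y - 2.

Since d/dx[F] = ∂F/∂x + (∂F/∂y)·y' = 0, solve for y':
  (∂F/∂y)·y' = -∂F/∂x
  dy/dx = -(∂F/∂x)/(∂F/∂y) = -(2x - 2)/(2y - 2) = (1 - x)/(y - 1)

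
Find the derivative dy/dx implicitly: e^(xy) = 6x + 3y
Apply d/dx to both sides, remembering that y depends on x. Each occurrence of y therefore brings in a y' = dy/dx via the chain rule.

With F(x, y) equal to the left-hand side minus the right, differentiate F term by term:
  d/dx[-6x] = -6
  d/dx[-3y] = -3·y'
  d/dx[e^(xy)] = (x·y' + y)·e^(xy)
Adding these up, d/dx[F] = 0 becomes
  (y·e^(xy) - 6) + (x·e^(xy) - 3)·y' = 0,
so isolating y',
  dy/dx = -(y·e^(xy) - 6)/(x·e^(xy) - 3) = (-y·e^(xy) + 6)/(x·e^(xy) - 3)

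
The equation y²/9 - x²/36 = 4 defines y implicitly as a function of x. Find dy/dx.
Apply d/dx to both sides, remembering that y depends on x. Each occurrence of y therefore brings in a y' = dy/dx via the chain rule.

With F(x, y) equal to the left-hand side minus the right, differentiate F term by term:
  d/dx[-x^2/36] = -x/18
  d/dx[y^2/9] = 2y·y'/9
  d/dx[-4] = 0
Adding these up, d/dx[F] = 0 becomes
  (-x/18) + (2y/9)·y' = 0,
so isolating y',
  dy/dx = -(-x/18)/(2y/9) = x/(4y)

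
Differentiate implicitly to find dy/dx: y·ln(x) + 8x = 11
Differentiate both sides with respect to x, treating y as y(x). By the chain rule, any term containing y contributes a factor of y' = dy/dx when we differentiate it.

Move every term to one side and write the relation as F(x, y) = 0. Term by term,
  d/dx[8x] = 8
  d/dx[y·ln(x)] = y'·ln(x) + y/x
  d/dx[-11] = 0

The pieces without y' make up ∂F/∂x and the coefficient of y' is ∂F/∂y:
  ∂F/∂x = 8 + y/x,
  ∂F/∂y = ln(x).

Since d/dx[F] = ∂F/∂x + (∂F/∂y)·y' = 0, solve for y':
  (∂F/∂y)·y' = -∂F/∂x
  dy/dx = -(∂F/∂x)/(∂F/∂y) = -(8 + y/x)/(ln(x))
        = -((8x + y)/x)/(ln(x)) = (-8x - y)/(x·ln(x))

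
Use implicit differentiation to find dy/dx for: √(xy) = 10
Differentiate the relation implicitly: treat y = y(x) and apply the chain rule, so every y-derivative picks up a y' = dy/dx factor.

With everything moved to the left-hand side, differentiate term by term:
  d/dx[√(xy)] = √(xy)(x·y'/2 + y/2)/(xy)
  d/dx[-10] = 0

Separating the contributions that come from x directly and those that come through y:
  without y':      √(xy)/(2x)
  multiplying y':  √(xy)/(2y)

so (√(xy)/(2x)) + (√(xy)/(2y))·y' = 0, and therefore
  dy/dx = -(√(xy)/(2x))/(√(xy)/(2y)) = -y/x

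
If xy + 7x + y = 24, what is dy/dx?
Differentiate the relation implicitly: treat y = y(x) and apply the chain rule, so every y-derivative picks up a y' = dy/dx factor.

With everything moved to the left-hand side, differentiate term by term:
  d/dx[xy] = x·y' + y
  d/dx[7x] = 7
  d/dx[y] = y'
  d/dx[-24] = 0

Separating the contributions that come from x directly and those that come through y:
  without y':      y + 7
  multiplying y':  x + 1

so (y + 7) + (x + 1)·y' = 0, and therefore
  dy/dx = -(y + 7)/(x + 1) = (-y - 7)/(x + 1)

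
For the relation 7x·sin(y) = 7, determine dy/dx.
Take d/dx of both sides. Since y is implicitly a function of x, the chain rule attaches a y' = dy/dx factor whenever we differentiate through y.

Set F(x, y) = (left side) − (right side), so the curve is F = 0. Differentiating each term of F:
  d/dx[7x·sin(y)] = 7x·y'·cos(y) + 7sin(y)
  d/dx[-7] = 0

Collecting, the y'-free part is the partial derivative in x and the y' coefficient is the partial derivative in y:
  ∂F/∂x = 7sin(y)
  ∂F/∂y = 7x·cos(y)

so d/dx[F(x, y(x))] = ∂F/∂x + (∂F/∂y)·y' = 0. Rearranging,
  dy/dx = -(∂F/∂x)/(∂F/∂y) = -(7sin(y))/(7x·cos(y)) = -tan(y)/x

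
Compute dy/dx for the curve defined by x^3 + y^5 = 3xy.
Differentiate the relation implicitly: treat y = y(x) and apply the chain rule, so every y-derivative picks up a y' = dy/dx factor.

With everything moved to the left-hand side, differentiate term by term:
  d/dx[x^3] = 3x^2
  d/dx[-3xy] = -3x·y' - 3y
  d/dx[y^5] = 5y^4·y'

Separating the contributions that come from x directly and those that come through y:
  without y':      3x^2 - 3y
  multiplying y':  -3x + 5y^4

so (3x^2 - 3y) + (-3x + 5y^4)·y' = 0, and therefore
  dy/dx = -(3x^2 - 3y)/(-3x + 5y^4) = 3(x^2 - y)/(3x - 5y^4)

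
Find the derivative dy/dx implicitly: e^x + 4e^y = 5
Take d/dx of both sides. Since y is implicitly a function of x, the chain rule attaches a y' = dy/dx factor whenever we differentiate through y.

Set F(x, y) = (left side) − (right side), so the curve is F = 0. Differentiating each term of F:
  d/dx[e^(x)] = e^(x)
  d/dx[4e^(y)] = 4·y'·e^(y)
  d/dx[-5] = 0

Collecting, the y'-free part is the partial derivative in x and the y' coefficient is the partial derivative in y:
  ∂F/∂x = e^(x)
  ∂F/∂y = 4e^(y)

so d/dx[F(x, y(x))] = ∂F/∂x + (∂F/∂y)·y' = 0. Rearranging,
  dy/dx = -(∂F/∂x)/(∂F/∂y) = -(e^(x))/(4e^(y)) = -e^(x - y)/4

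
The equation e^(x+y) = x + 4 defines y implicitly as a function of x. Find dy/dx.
Differentiate the relation implicitly: treat y = y(x) and apply the chain rule, so every y-derivative picks up a y' = dy/dx factor.

With everything moved to the left-hand side, differentiate term by term:
  d/dx[-x] = -1
  d/dx[e^(x + y)] = (y' + 1)·e^(x + y)
  d/dx[-4] = 0

Separating the contributions that come from x directly and those that come through y:
  without y':      e^(x + y) - 1
  multiplying y':  e^(x + y)

so (e^(x + y) - 1) + (e^(x + y))·y' = 0, and therefore
  dy/dx = -(e^(x + y) - 1)/(e^(x + y)) = e^(-x - y) - 1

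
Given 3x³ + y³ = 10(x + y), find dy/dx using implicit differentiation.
Differentiate both sides with respect to x, treating y as y(x). By the chain rule, any term containing y contributes a factor of y' = dy/dx when we differentiate it.

Move every term to one side and write the relation as F(x, y) = 0. Term by term,
  d/dx[3x^3] = 9x^2
  d/dx[-10x] = -10
  d/dx[y^3] = 3y^2·y'
  d/dx[-10y] = -10·y'

The pieces without y' make up ∂F/∂x and the coefficient of y' is ∂F/∂y:
  ∂F/∂x = 9x^2 - 10,
  ∂F/∂y = 3y^2 - 10.

Since d/dx[F] = ∂F/∂x + (∂F/∂y)·y' = 0, solve for y':
  (∂F/∂y)·y' = -∂F/∂x
  dy/dx = -(∂F/∂x)/(∂F/∂y) = -(9x^2 - 10)/(3y^2 - 10) = (10 - 9x^2)/(3y^2 - 10)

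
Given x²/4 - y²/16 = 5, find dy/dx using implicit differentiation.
Differentiate the relation implicitly: treat y = y(x) and apply the chain rule, so every y-derivative picks up a y' = dy/dx factor.

With everything moved to the left-hand side, differentiate term by term:
  d/dx[x^2/4] = x/2
  d/dx[-y^2/16] = -y·y'/8
  d/dx[-5] = 0

Separating the contributions that come from x directly and those that come through y:
  without y':      x/2
  multiplying y':  -y/8

so (x/2) + (-y/8)·y' = 0, and therefore
  dy/dx = -(x/2)/(-y/8) = 4x/y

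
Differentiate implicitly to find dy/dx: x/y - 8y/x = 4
Apply d/dx to both sides, remembering that y depends on x. Each occurrence of y therefore brings in a y' = dy/dx via the chain rule.

With F(x, y) equal to the left-hand side minus the right, differentiate F term by term:
  d/dx[x/y] = -x·y'/y^2 + 1/y
  d/dx[-8y/x] = -8·y'/x + 8y/x^2
  d/dx[-4] = 0
Adding these up, d/dx[F] = 0 becomes
  (1/y + 8y/x^2) + (-x/y^2 - 8/x)·y' = 0,
so isolating y',
  dy/dx = -(1/y + 8y/x^2)/(-x/y^2 - 8/x)
        = -((x^2 + 8y^2)/(x^2y))/(-(x^2 + 8y^2)/(xy^2)) = y/x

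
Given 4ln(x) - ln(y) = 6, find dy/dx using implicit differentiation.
Differentiate both sides with respect to x, treating y as y(x). By the chain rule, any term containing y contributes a factor of y' = dy/dx when we differentiate it.

Move every term to one side and write the relation as F(x, y) = 0. Term by term,
  d/dx[4ln(x)] = 4/x
  d/dx[-ln(y)] = -y'/y
  d/dx[-6] = 0

The pieces without y' make up ∂F/∂x and the coefficient of y' is ∂F/∂y:
  ∂F/∂x = 4/x,
  ∂F/∂y = -1/y.

Since d/dx[F] = ∂F/∂x + (∂F/∂y)·y' = 0, solve for y':
  (∂F/∂y)·y' = -∂F/∂x
  dy/dx = -(∂F/∂x)/(∂F/∂y) = -(4/x)/(-1/y) = 4y/x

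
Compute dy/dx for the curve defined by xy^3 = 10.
Take d/dx of both sides. Since y is implicitly a function of x, the chain rule attaches a y' = dy/dx factor whenever we differentiate through y.

Set F(x, y) = (left side) − (right side), so the curve is F = 0. Differentiating each term of F:
  d/dx[xy^3] = 3xy^2·y' + y^3
  d/dx[-10] = 0

Collecting, the y'-free part is the partial derivative in x and the y' coefficient is the partial derivative in y:
  ∂F/∂x = y^3
  ∂F/∂y = 3xy^2

so d/dx[F(x, y(x))] = ∂F/∂x + (∂F/∂y)·y' = 0. Rearranging,
  dy/dx = -(∂F/∂x)/(∂F/∂y) = -(y^3)/(3xy^2) = -y/(3x)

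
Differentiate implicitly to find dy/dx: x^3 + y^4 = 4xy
Differentiate both sides with respect to x, treating y as y(x). By the chain rule, any term containing y contributes a factor of y' = dy/dx when we differentiate it.

Move every term to one side and write the relation as F(x, y) = 0. Term by term,
  d/dx[x^3] = 3x^2
  d/dx[-4xy] = -4x·y' - 4y
  d/dx[y^4] = 4y^3·y'

The pieces without y' make up ∂F/∂x and the coefficient of y' is ∂F/∂y:
  ∂F/∂x = 3x^2 - 4y,
  ∂F/∂y = -4x + 4y^3.

Since d/dx[F] = ∂F/∂x + (∂F/∂y)·y' = 0, solve for y':
  (∂F/∂y)·y' = -∂F/∂x
  dy/dx = -(∂F/∂x)/(∂F/∂y) = -(3x^2 - 4y)/(-4x + 4y^3) = (3x^2/4 - y)/(x - y^3)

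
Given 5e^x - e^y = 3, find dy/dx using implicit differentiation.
Apply d/dx to both sides, remembering that y depends on x. Each occurrence of y therefore brings in a y' = dy/dx via the chain rule.

With F(x, y) equal to the left-hand side minus the right, differentiate F term by term:
  d/dx[5e^(x)] = 5e^(x)
  d/dx[-e^(y)] = -y'·e^(y)
  d/dx[-3] = 0
Adding these up, d/dx[F] = 0 becomes
  (5e^(x)) + (-e^(y))·y' = 0,
so isolating y',
  dy/dx = -(5e^(x))/(-e^(y)) = 5e^(x - y)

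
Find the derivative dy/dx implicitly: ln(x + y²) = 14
Differentiate the relation implicitly: treat y = y(x) and apply the chain rule, so every y-derivative picks up a y' = dy/dx factor.

With everything moved to the left-hand side, differentiate term by term:
  d/dx[ln(x + y^2)] = (2y·y' + 1)/(x + y^2)
  d/dx[-14] = 0

Separating the contributions that come from x directly and those that come through y:
  without y':      1/(x + y^2)
  multiplying y':  2y/(x + y^2)

so (1/(x + y^2)) + (2y/(x + y^2))·y' = 0, and therefore
  dy/dx = -(1/(x + y^2))/(2y/(x + y^2)) = -1/(2y)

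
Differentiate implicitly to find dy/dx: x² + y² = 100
Differentiate the relation implicitly: treat y = y(x) and apply the chain rule, so every y-derivative picks up a y' = dy/dx factor.

With everything moved to the left-hand side, differentiate term by term:
  d/dx[x^2] = 2x
  d/dx[y^2] = 2y·y'
  d/dx[-100] = 0

Separating the contributions that come from x directly and those that come through y:
  without y':      2x
  multiplying y':  2y

so (2x) + (2y)·y' = 0, and therefore
  dy/dx = -(2x)/(2y) = -x/y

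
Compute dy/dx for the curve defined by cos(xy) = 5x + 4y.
Take d/dx of both sides. Since y is implicitly a function of x, the chain rule attaches a y' = dy/dx factor whenever we differentiate through y.

Set F(x, y) = (left side) − (right side), so the curve is F = 0. Differentiating each term of F:
  d/dx[-5x] = -5
  d/dx[-4y] = -4·y'
  d/dx[cos(xy)] = -(x·y' + y)·sin(xy)

Collecting, the y'-free part is the partial derivative in x and the y' coefficient is the partial derivative in y:
  ∂F/∂x = -y·sin(xy) - 5
  ∂F/∂y = -x·sin(xy) - 4

so d/dx[F(x, y(x))] = ∂F/∂x + (∂F/∂y)·y' = 0. Rearranging,
  dy/dx = -(∂F/∂x)/(∂F/∂y) = -(-y·sin(xy) - 5)/(-x·sin(xy) - 4) = -(y·sin(xy) + 5)/(x·sin(xy) + 4)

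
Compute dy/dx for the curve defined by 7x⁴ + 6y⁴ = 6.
Apply d/dx to both sides, remembering that y depends on x. Each occurrence of y therefore brings in a y' = dy/dx via the chain rule.

With F(x, y) equal to the left-hand side minus the right, differentiate F term by term:
  d/dx[7x^4] = 28x^3
  d/dx[6y^4] = 24y^3·y'
  d/dx[-6] = 0
Adding these up, d/dx[F] = 0 becomes
  (28x^3) + (24y^3)·y' = 0,
so isolating y',
  dy/dx = -(28x^3)/(24y^3) = -7x^3/(6y^3)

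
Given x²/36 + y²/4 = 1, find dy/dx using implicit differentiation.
Take d/dx of both sides. Since y is implicitly a function of x, the chain rule attaches a y' = dy/dx factor whenever we differentiate through y.

Set F(x, y) = (left side) − (right side), so the curve is F = 0. Differentiating each term of F:
  d/dx[x^2/36] = x/18
  d/dx[y^2/4] = y·y'/2
  d/dx[-1] = 0

Collecting, the y'-free part is the partial derivative in x and the y' coefficient is the partial derivative in y:
  ∂F/∂x = x/18
  ∂F/∂y = y/2

so d/dx[F(x, y(x))] = ∂F/∂x + (∂F/∂y)·y' = 0. Rearranging,
  dy/dx = -(∂F/∂x)/(∂F/∂y) = -(x/18)/(y/2) = -x/(9y)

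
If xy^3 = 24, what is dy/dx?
Apply d/dx to both sides, remembering that y depends on x. Each occurrence of y therefore brings in a y' = dy/dx via the chain rule.

With F(x, y) equal to the left-hand side minus the right, differentiate F term by term:
  d/dx[xy^3] = 3xy^2·y' + y^3
  d/dx[-24] = 0
Adding these up, d/dx[F] = 0 becomes
  (y^3) + (3xy^2)·y' = 0,
so isolating y',
  dy/dx = -(y^3)/(3xy^2) = -y/(3x)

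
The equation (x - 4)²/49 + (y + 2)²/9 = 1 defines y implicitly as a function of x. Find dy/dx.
Apply d/dx to both sides, remembering that y depends on x. Each occurrence of y therefore brings in a y' = dy/dx via the chain rule.

With F(x, y) equal to the left-hand side minus the right, differentiate F term by term:
  d/dx[(x - 4)^2/49] = 2x/49 - 8/49
  d/dx[(y + 2)^2/9] = 2·y'(y + 2)/9
  d/dx[-1] = 0
Adding these up, d/dx[F] = 0 becomes
  (2x/49 - 8/49) + (2y/9 + 4/9)·y' = 0,
so isolating y',
  dy/dx = -(2x/49 - 8/49)/(2y/9 + 4/9)
        = -(2(x - 4)/49)/(2(y + 2)/9) = 9(4 - x)/(49(y + 2))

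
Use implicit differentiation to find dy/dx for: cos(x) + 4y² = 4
Differentiate the relation implicitly: treat y = y(x) and apply the chain rule, so every y-derivative picks up a y' = dy/dx factor.

With everything moved to the left-hand side, differentiate term by term:
  d/dx[4y^2] = 8y·y'
  d/dx[cos(x)] = -sin(x)
  d/dx[-4] = 0

Separating the contributions that come from x directly and those that come through y:
  without y':      -sin(x)
  multiplying y':  8y

so (-sin(x)) + (8y)·y' = 0, and therefore
  dy/dx = -(-sin(x))/(8y) = sin(x)/(8y)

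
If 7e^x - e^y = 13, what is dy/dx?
Differentiate both sides with respect to x, treating y as y(x). By the chain rule, any term containing y contributes a factor of y' = dy/dx when we differentiate it.

Move every term to one side and write the relation as F(x, y) = 0. Term by term,
  d/dx[7e^(x)] = 7e^(x)
  d/dx[-e^(y)] = -y'·e^(y)
  d/dx[-13] = 0

The pieces without y' make up ∂F/∂x and the coefficient of y' is ∂F/∂y:
  ∂F/∂x = 7e^(x),
  ∂F/∂y = -e^(y).

Since d/dx[F] = ∂F/∂x + (∂F/∂y)·y' = 0, solve for y':
  (∂F/∂y)·y' = -∂F/∂x
  dy/dx = -(∂F/∂x)/(∂F/∂y) = -(7e^(x))/(-e^(y)) = 7e^(x - y)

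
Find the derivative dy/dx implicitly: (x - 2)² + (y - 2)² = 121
Apply d/dx to both sides, remembering that y depends on x. Each occurrence of y therefore brings in a y' = dy/dx via the chain rule.

With F(x, y) equal to the left-hand side minus the right, differentiate F term by term:
  d/dx[(x - 2)^2] = 2x - 4
  d/dx[(y - 2)^2] = 2·y'(y - 2)
  d/dx[-121] = 0
Adding these up, d/dx[F] = 0 becomes
  (2x - 4) + (2y - 4)·y' = 0,
so isolating y',
  dy/dx = -(2x - 4)/(2y - 4) = (2 - x)/(y - 2)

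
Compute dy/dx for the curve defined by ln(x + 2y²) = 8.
Differentiate the relation implicitly: treat y = y(x) and apply the chain rule, so every y-derivative picks up a y' = dy/dx factor.

With everything moved to the left-hand side, differentiate term by term:
  d/dx[ln(x + 2y^2)] = (4y·y' + 1)/(x + 2y^2)
  d/dx[-8] = 0

Separating the contributions that come from x directly and those that come through y:
  without y':      1/(x + 2y^2)
  multiplying y':  4y/(x + 2y^2)

so (1/(x + 2y^2)) + (4y/(x + 2y^2))·y' = 0, and therefore
  dy/dx = -(1/(x + 2y^2))/(4y/(x + 2y^2)) = -1/(4y)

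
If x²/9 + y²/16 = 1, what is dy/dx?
Differentiate both sides with respect to x, treating y as y(x). By the chain rule, any term containing y contributes a factor of y' = dy/dx when we differentiate it.

Move every term to one side and write the relation as F(x, y) = 0. Term by term,
  d/dx[x^2/9] = 2x/9
  d/dx[y^2/16] = y·y'/8
  d/dx[-1] = 0

The pieces without y' make up ∂F/∂x and the coefficient of y' is ∂F/∂y:
  ∂F/∂x = 2x/9,
  ∂F/∂y = y/8.

Since d/dx[F] = ∂F/∂x + (∂F/∂y)·y' = 0, solve for y':
  (∂F/∂y)·y' = -∂F/∂x
  dy/dx = -(∂F/∂x)/(∂F/∂y) = -(2x/9)/(y/8) = -16x/(9y)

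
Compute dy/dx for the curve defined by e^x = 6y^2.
Differentiate the relation implicitly: treat y = y(x) and apply the chain rule, so every y-derivative picks up a y' = dy/dx factor.

With everything moved to the left-hand side, differentiate term by term:
  d/dx[-6y^2] = -12y·y'
  d/dx[e^(x)] = e^(x)

Separating the contributions that come from x directly and those that come through y:
  without y':      e^(x)
  multiplying y':  -12y

so (e^(x)) + (-12y)·y' = 0, and therefore
  dy/dx = -(e^(x))/(-12y) = e^(x)/(12y)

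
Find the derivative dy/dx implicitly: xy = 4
Apply d/dx to both sides, remembering that y depends on x. Each occurrence of y therefore brings in a y' = dy/dx via the chain rule.

With F(x, y) equal to the left-hand side minus the right, differentiate F term by term:
  d/dx[xy] = x·y' + y
  d/dx[-4] = 0
Adding these up, d/dx[F] = 0 becomes
  (y) + (x)·y' = 0,
so isolating y',
  dy/dx = -(y)/(x) = -y/x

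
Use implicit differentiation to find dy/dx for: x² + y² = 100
Apply d/dx to both sides, remembering that y depends on x. Each occurrence of y therefore brings in a y' = dy/dx via the chain rule.

With F(x, y) equal to the left-hand side minus the right, differentiate F term by term:
  d/dx[x^2] = 2x
  d/dx[y^2] = 2y·y'
  d/dx[-100] = 0
Adding these up, d/dx[F] = 0 becomes
  (2x) + (2y)·y' = 0,
so isolating y',
  dy/dx = -(2x)/(2y) = -x/y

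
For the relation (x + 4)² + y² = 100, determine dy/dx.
Take d/dx of both sides. Since y is implicitly a function of x, the chain rule attaches a y' = dy/dx factor whenever we differentiate through y.

Set F(x, y) = (left side) − (right side), so the curve is F = 0. Differentiating each term of F:
  d/dx[y^2] = 2y·y'
  d/dx[(x + 4)^2] = 2x + 8
  d/dx[-100] = 0

Collecting, the y'-free part is the partial derivative in x and the y' coefficient is the partial derivative in y:
  ∂F/∂x = 2x + 8
  ∂F/∂y = 2y

so d/dx[F(x, y(x))] = ∂F/∂x + (∂F/∂y)·y' = 0. Rearranging,
  dy/dx = -(∂F/∂x)/(∂F/∂y) = -(2x + 8)/(2y) = (-x - 4)/y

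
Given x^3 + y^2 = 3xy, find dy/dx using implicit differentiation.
Apply d/dx to both sides, remembering that y depends on x. Each occurrence of y therefore brings in a y' = dy/dx via the chain rule.

With F(x, y) equal to the left-hand side minus the right, differentiate F term by term:
  d/dx[x^3] = 3x^2
  d/dx[-3xy] = -3x·y' - 3y
  d/dx[y^2] = 2y·y'
Adding these up, d/dx[F] = 0 becomes
  (3x^2 - 3y) + (-3x + 2y)·y' = 0,
so isolating y',
  dy/dx = -(3x^2 - 3y)/(-3x + 2y) = 3(x^2 - y)/(3x - 2y)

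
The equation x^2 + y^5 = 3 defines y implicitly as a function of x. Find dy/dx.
Differentiate the relation implicitly: treat y = y(x) and apply the chain rule, so every y-derivative picks up a y' = dy/dx factor.

With everything moved to the left-hand side, differentiate term by term:
  d/dx[x^2] = 2x
  d/dx[y^5] = 5y^4·y'
  d/dx[-3] = 0

Separating the contributions that come from x directly and those that come through y:
  without y':      2x
  multiplying y':  5y^4

so (2x) + (5y^4)·y' = 0, and therefore
  dy/dx = -(2x)/(5y^4) = -2x/(5y^4)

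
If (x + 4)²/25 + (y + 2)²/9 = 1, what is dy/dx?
Take d/dx of both sides. Since y is implicitly a function of x, the chain rule attaches a y' = dy/dx factor whenever we differentiate through y.

Set F(x, y) = (left side) − (right side), so the curve is F = 0. Differentiating each term of F:
  d/dx[(x + 4)^2/25] = 2x/25 + 8/25
  d/dx[(y + 2)^2/9] = 2·y'(y + 2)/9
  d/dx[-1] = 0

Collecting, the y'-free part is the partial derivative in x and the y' coefficient is the partial derivative in y:
  ∂F/∂x = 2x/25 + 8/25
  ∂F/∂y = 2y/9 + 4/9

so d/dx[F(x, y(x))] = ∂F/∂x + (∂F/∂y)·y' = 0. Rearranging,
  dy/dx = -(∂F/∂x)/(∂F/∂y) = -(2x/25 + 8/25)/(2y/9 + 4/9)
        = -(2(x + 4)/25)/(2(y + 2)/9) = 9(-x - 4)/(25(y + 2))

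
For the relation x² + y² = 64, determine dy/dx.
Differentiate the relation implicitly: treat y = y(x) and apply the chain rule, so every y-derivative picks up a y' = dy/dx factor.

With everything moved to the left-hand side, differentiate term by term:
  d/dx[x^2] = 2x
  d/dx[y^2] = 2y·y'
  d/dx[-64] = 0

Separating the contributions that come from x directly and those that come through y:
  without y':      2x
  multiplying y':  2y

so (2x) + (2y)·y' = 0, and therefore
  dy/dx = -(2x)/(2y) = -x/y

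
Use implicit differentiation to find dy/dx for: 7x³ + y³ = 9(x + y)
Apply d/dx to both sides, remembering that y depends on x. Each occurrence of y therefore brings in a y' = dy/dx via the chain rule.

With F(x, y) equal to the left-hand side minus the right, differentiate F term by term:
  d/dx[7x^3] = 21x^2
  d/dx[-9x] = -9
  d/dx[y^3] = 3y^2·y'
  d/dx[-9y] = -9·y'
Adding these up, d/dx[F] = 0 becomes
  (21x^2 - 9) + (3y^2 - 9)·y' = 0,
so isolating y',
  dy/dx = -(21x^2 - 9)/(3y^2 - 9) = (3 - 7x^2)/(y^2 - 3)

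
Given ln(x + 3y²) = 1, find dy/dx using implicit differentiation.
Take d/dx of both sides. Since y is implicitly a function of x, the chain rule attaches a y' = dy/dx factor whenever we differentiate through y.

Set F(x, y) = (left side) − (right side), so the curve is F = 0. Differentiating each term of F:
  d/dx[ln(x + 3y^2)] = (6y·y' + 1)/(x + 3y^2)
  d/dx[-1] = 0

Collecting, the y'-free part is the partial derivative in x and the y' coefficient is the partial derivative in y:
  ∂F/∂x = 1/(x + 3y^2)
  ∂F/∂y = 6y/(x + 3y^2)

so d/dx[F(x, y(x))] = ∂F/∂x + (∂F/∂y)·y' = 0. Rearranging,
  dy/dx = -(∂F/∂x)/(∂F/∂y) = -(1/(x + 3y^2))/(6y/(x + 3y^2)) = -1/(6y)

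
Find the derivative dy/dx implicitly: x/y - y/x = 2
Apply d/dx to both sides, remembering that y depends on x. Each occurrence of y therefore brings in a y' = dy/dx via the chain rule.

With F(x, y) equal to the left-hand side minus the right, differentiate F term by term:
  d/dx[x/y] = -x·y'/y^2 + 1/y
  d/dx[-y/x] = -y'/x + y/x^2
  d/dx[-2] = 0
Adding these up, d/dx[F] = 0 becomes
  (1/y + y/x^2) + (-x/y^2 - 1/x)·y' = 0,
so isolating y',
  dy/dx = -(1/y + y/x^2)/(-x/y^2 - 1/x)
        = -((x^2 + y^2)/(x^2y))/(-(x^2 + y^2)/(xy^2)) = y/x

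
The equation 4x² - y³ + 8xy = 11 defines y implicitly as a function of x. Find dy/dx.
Differentiate the relation implicitly: treat y = y(x) and apply the chain rule, so every y-derivative picks up a y' = dy/dx factor.

With everything moved to the left-hand side, differentiate term by term:
  d/dx[4x^2] = 8x
  d/dx[8xy] = 8x·y' + 8y
  d/dx[-y^3] = -3y^2·y'
  d/dx[-11] = 0

Separating the contributions that come from x directly and those that come through y:
  without y':      8x + 8y
  multiplying y':  8x - 3y^2

so (8x + 8y) + (8x - 3y^2)·y' = 0, and therefore
  dy/dx = -(8x + 8y)/(8x - 3y^2) = 8(-x - y)/(8x - 3y^2)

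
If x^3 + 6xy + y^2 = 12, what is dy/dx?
Apply d/dx to both sides, remembering that y depends on x. Each occurrence of y therefore brings in a y' = dy/dx via the chain rule.

With F(x, y) equal to the left-hand side minus the right, differentiate F term by term:
  d/dx[x^3] = 3x^2
  d/dx[6xy] = 6x·y' + 6y
  d/dx[y^2] = 2y·y'
  d/dx[-12] = 0
Adding these up, d/dx[F] = 0 becomes
  (3x^2 + 6y) + (6x + 2y)·y' = 0,
so isolating y',
  dy/dx = -(3x^2 + 6y)/(6x + 2y) = 3(-x^2 - 2y)/(2(3x + y))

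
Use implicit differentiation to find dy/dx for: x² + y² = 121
Take d/dx of both sides. Since y is implicitly a function of x, the chain rule attaches a y' = dy/dx factor whenever we differentiate through y.

Set F(x, y) = (left side) − (right side), so the curve is F = 0. Differentiating each term of F:
  d/dx[x^2] = 2x
  d/dx[y^2] = 2y·y'
  d/dx[-121] = 0

Collecting, the y'-free part is the partial derivative in x and the y' coefficient is the partial derivative in y:
  ∂F/∂x = 2x
  ∂F/∂y = 2y

so d/dx[F(x, y(x))] = ∂F/∂x + (∂F/∂y)·y' = 0. Rearranging,
  dy/dx = -(∂F/∂x)/(∂F/∂y) = -(2x)/(2y) = -x/y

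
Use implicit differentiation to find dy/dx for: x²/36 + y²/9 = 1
Differentiate the relation implicitly: treat y = y(x) and apply the chain rule, so every y-derivative picks up a y' = dy/dx factor.

With everything moved to the left-hand side, differentiate term by term:
  d/dx[x^2/36] = x/18
  d/dx[y^2/9] = 2y·y'/9
  d/dx[-1] = 0

Separating the contributions that come from x directly and those that come through y:
  without y':      x/18
  multiplying y':  2y/9

so (x/18) + (2y/9)·y' = 0, and therefore
  dy/dx = -(x/18)/(2y/9) = -x/(4y)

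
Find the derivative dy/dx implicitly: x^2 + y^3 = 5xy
Differentiate the relation implicitly: treat y = y(x) and apply the chain rule, so every y-derivative picks up a y' = dy/dx factor.

With everything moved to the left-hand side, differentiate term by term:
  d/dx[x^2] = 2x
  d/dx[-5xy] = -5x·y' - 5y
  d/dx[y^3] = 3y^2·y'

Separating the contributions that come from x directly and those that come through y:
  without y':      2x - 5y
  multiplying y':  -5x + 3y^2

so (2x - 5y) + (-5x + 3y^2)·y' = 0, and therefore
  dy/dx = -(2x - 5y)/(-5x + 3y^2) = (2x - 5y)/(5x - 3y^2)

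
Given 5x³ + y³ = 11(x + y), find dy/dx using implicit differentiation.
Take d/dx of both sides. Since y is implicitly a function of x, the chain rule attaches a y' = dy/dx factor whenever we differentiate through y.

Set F(x, y) = (left side) − (right side), so the curve is F = 0. Differentiating each term of F:
  d/dx[5x^3] = 15x^2
  d/dx[-11x] = -11
  d/dx[y^3] = 3y^2·y'
  d/dx[-11y] = -11·y'

Collecting, the y'-free part is the partial derivative in x and the y' coefficient is the partial derivative in y:
  ∂F/∂x = 15x^2 - 11
  ∂F/∂y = 3y^2 - 11

so d/dx[F(x, y(x))] = ∂F/∂x + (∂F/∂y)·y' = 0. Rearranging,
  dy/dx = -(∂F/∂x)/(∂F/∂y) = -(15x^2 - 11)/(3y^2 - 11) = (11 - 15x^2)/(3y^2 - 11)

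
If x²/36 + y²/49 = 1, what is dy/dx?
Differentiate both sides with respect to x, treating y as y(x). By the chain rule, any term containing y contributes a factor of y' = dy/dx when we differentiate it.

Move every term to one side and write the relation as F(x, y) = 0. Term by term,
  d/dx[x^2/36] = x/18
  d/dx[y^2/49] = 2y·y'/49
  d/dx[-1] = 0

The pieces without y' make up ∂F/∂x and the coefficient of y' is ∂F/∂y:
  ∂F/∂x = x/18,
  ∂F/∂y = 2y/49.

Since d/dx[F] = ∂F/∂x + (∂F/∂y)·y' = 0, solve for y':
  (∂F/∂y)·y' = -∂F/∂x
  dy/dx = -(∂F/∂x)/(∂F/∂y) = -(x/18)/(2y/49) = -49x/(36y)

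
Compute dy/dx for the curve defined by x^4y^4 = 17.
Take d/dx of both sides. Since y is implicitly a function of x, the chain rule attaches a y' = dy/dx factor whenever we differentiate through y.

Set F(x, y) = (left side) − (right side), so the curve is F = 0. Differentiating each term of F:
  d/dx[x^4y^4] = 4x^4y^3·y' + 4x^3y^4
  d/dx[-17] = 0

Collecting, the y'-free part is the partial derivative in x and the y' coefficient is the partial derivative in y:
  ∂F/∂x = 4x^3y^4
  ∂F/∂y = 4x^4y^3

so d/dx[F(x, y(x))] = ∂F/∂x + (∂F/∂y)·y' = 0. Rearranging,
  dy/dx = -(∂F/∂x)/(∂F/∂y) = -(4x^3y^4)/(4x^4y^3) = -y/x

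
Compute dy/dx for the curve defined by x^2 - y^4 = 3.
Apply d/dx to both sides, remembering that y depends on x. Each occurrence of y therefore brings in a y' = dy/dx via the chain rule.

With F(x, y) equal to the left-hand side minus the right, differentiate F term by term:
  d/dx[x^2] = 2x
  d/dx[-y^4] = -4y^3·y'
  d/dx[-3] = 0
Adding these up, d/dx[F] = 0 becomes
  (2x) + (-4y^3)·y' = 0,
so isolating y',
  dy/dx = -(2x)/(-4y^3) = x/(2y^3)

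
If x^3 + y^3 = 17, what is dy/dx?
Differentiate both sides with respect to x, treating y as y(x). By the chain rule, any term containing y contributes a factor of y' = dy/dx when we differentiate it.

Move every term to one side and write the relation as F(x, y) = 0. Term by term,
  d/dx[x^3] = 3x^2
  d/dx[y^3] = 3y^2·y'
  d/dx[-17] = 0

The pieces without y' make up ∂F/∂x and the coefficient of y' is ∂F/∂y:
  ∂F/∂x = 3x^2,
  ∂F/∂y = 3y^2.

Since d/dx[F] = ∂F/∂x + (∂F/∂y)·y' = 0, solve for y':
  (∂F/∂y)·y' = -∂F/∂x
  dy/dx = -(∂F/∂x)/(∂F/∂y) = -(3x^2)/(3y^2) = -x^2/y^2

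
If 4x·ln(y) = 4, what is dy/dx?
Take d/dx of both sides. Since y is implicitly a function of x, the chain rule attaches a y' = dy/dx factor whenever we differentiate through y.

Set F(x, y) = (left side) − (right side), so the curve is F = 0. Differentiating each term of F:
  d/dx[4x·ln(y)] = 4x·y'/y + 4ln(y)
  d/dx[-4] = 0

Collecting, the y'-free part is the partial derivative in x and the y' coefficient is the partial derivative in y:
  ∂F/∂x = 4ln(y)
  ∂F/∂y = 4x/y

so d/dx[F(x, y(x))] = ∂F/∂x + (∂F/∂y)·y' = 0. Rearranging,
  dy/dx = -(∂F/∂x)/(∂F/∂y) = -(4ln(y))/(4x/y) = -y·ln(y)/x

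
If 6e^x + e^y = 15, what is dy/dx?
Differentiate both sides with respect to x, treating y as y(x). By the chain rule, any term containing y contributes a factor of y' = dy/dx when we differentiate it.

Move every term to one side and write the relation as F(x, y) = 0. Term by term,
  d/dx[6e^(x)] = 6e^(x)
  d/dx[e^(y)] = y'·e^(y)
  d/dx[-15] = 0

The pieces without y' make up ∂F/∂x and the coefficient of y' is ∂F/∂y:
  ∂F/∂x = 6e^(x),
  ∂F/∂y = e^(y).

Since d/dx[F] = ∂F/∂x + (∂F/∂y)·y' = 0, solve for y':
  (∂F/∂y)·y' = -∂F/∂x
  dy/dx = -(∂F/∂x)/(∂F/∂y) = -(6e^(x))/(e^(y)) = -6e^(x - y)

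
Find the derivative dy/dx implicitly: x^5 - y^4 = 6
Take d/dx of both sides. Since y is implicitly a function of x, the chain rule attaches a y' = dy/dx factor whenever we differentiate through y.

Set F(x, y) = (left side) − (right side), so the curve is F = 0. Differentiating each term of F:
  d/dx[x^5] = 5x^4
  d/dx[-y^4] = -4y^3·y'
  d/dx[-6] = 0

Collecting, the y'-free part is the partial derivative in x and the y' coefficient is the partial derivative in y:
  ∂F/∂x = 5x^4
  ∂F/∂y = -4y^3

so d/dx[F(x, y(x))] = ∂F/∂x + (∂F/∂y)·y' = 0. Rearranging,
  dy/dx = -(∂F/∂x)/(∂F/∂y) = -(5x^4)/(-4y^3) = 5x^4/(4y^3)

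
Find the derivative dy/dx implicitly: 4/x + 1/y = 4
Apply d/dx to both sides, remembering that y depends on x. Each occurrence of y therefore brings in a y' = dy/dx via the chain rule.

With F(x, y) equal to the left-hand side minus the right, differentiate F term by term:
  d/dx[1/y] = -y'/y^2
  d/dx[4/x] = -4/x^2
  d/dx[-4] = 0
Adding these up, d/dx[F] = 0 becomes
  (-4/x^2) + (-1/y^2)·y' = 0,
so isolating y',
  dy/dx = -(-4/x^2)/(-1/y^2) = -4y^2/x^2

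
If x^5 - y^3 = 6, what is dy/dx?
Take d/dx of both sides. Since y is implicitly a function of x, the chain rule attaches a y' = dy/dx factor whenever we differentiate through y.

Set F(x, y) = (left side) − (right side), so the curve is F = 0. Differentiating each term of F:
  d/dx[x^5] = 5x^4
  d/dx[-y^3] = -3y^2·y'
  d/dx[-6] = 0

Collecting, the y'-free part is the partial derivative in x and the y' coefficient is the partial derivative in y:
  ∂F/∂x = 5x^4
  ∂F/∂y = -3y^2

so d/dx[F(x, y(x))] = ∂F/∂x + (∂F/∂y)·y' = 0. Rearranging,
  dy/dx = -(∂F/∂x)/(∂F/∂y) = -(5x^4)/(-3y^2) = 5x^4/(3y^2)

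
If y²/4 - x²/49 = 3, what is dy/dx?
Apply d/dx to both sides, remembering that y depends on x. Each occurrence of y therefore brings in a y' = dy/dx via the chain rule.

With F(x, y) equal to the left-hand side minus the right, differentiate F term by term:
  d/dx[-x^2/49] = -2x/49
  d/dx[y^2/4] = y·y'/2
  d/dx[-3] = 0
Adding these up, d/dx[F] = 0 becomes
  (-2x/49) + (y/2)·y' = 0,
so isolating y',
  dy/dx = -(-2x/49)/(y/2) = 4x/(49y)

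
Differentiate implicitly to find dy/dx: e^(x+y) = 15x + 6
Apply d/dx to both sides, remembering that y depends on x. Each occurrence of y therefore brings in a y' = dy/dx via the chain rule.

With F(x, y) equal to the left-hand side minus the right, differentiate F term by term:
  d/dx[-15x] = -15
  d/dx[e^(x + y)] = (y' + 1)·e^(x + y)
  d/dx[-6] = 0
Adding these up, d/dx[F] = 0 becomes
  (e^(x + y) - 15) + (e^(x + y))·y' = 0,
so isolating y',
  dy/dx = -(e^(x + y) - 15)/(e^(x + y)) = 15e^(-x - y) - 1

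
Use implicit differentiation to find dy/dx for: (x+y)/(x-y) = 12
Apply d/dx to both sides, remembering that y depends on x. Each occurrence of y therefore brings in a y' = dy/dx via the chain rule.

With F(x, y) equal to the left-hand side minus the right, differentiate F term by term:
  d/dx[(x + y)/(x - y)] = (y' + 1)/(x - y) + (x + y)(y' - 1)/(x - y)^2
  d/dx[-12] = 0
Adding these up, d/dx[F] = 0 becomes
  (1/(x - y) - (x + y)/(x - y)^2) + (1/(x - y) + (x + y)/(x - y)^2)·y' = 0,
so isolating y',
  dy/dx = -(1/(x - y) - (x + y)/(x - y)^2)/(1/(x - y) + (x + y)/(x - y)^2)
        = -(-2y/(x - y)^2)/(2x/(x - y)^2) = y/x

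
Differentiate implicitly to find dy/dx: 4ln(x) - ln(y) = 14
Differentiate the relation implicitly: treat y = y(x) and apply the chain rule, so every y-derivative picks up a y' = dy/dx factor.

With everything moved to the left-hand side, differentiate term by term:
  d/dx[4ln(x)] = 4/x
  d/dx[-ln(y)] = -y'/y
  d/dx[-14] = 0

Separating the contributions that come from x directly and those that come through y:
  without y':      4/x
  multiplying y':  -1/y

so (4/x) + (-1/y)·y' = 0, and therefore
  dy/dx = -(4/x)/(-1/y) = 4y/x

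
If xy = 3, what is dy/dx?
Take d/dx of both sides. Since y is implicitly a function of x, the chain rule attaches a y' = dy/dx factor whenever we differentiate through y.

Set F(x, y) = (left side) − (right side), so the curve is F = 0. Differentiating each term of F:
  d/dx[xy] = x·y' + y
  d/dx[-3] = 0

Collecting, the y'-free part is the partial derivative in x and the y' coefficient is the partial derivative in y:
  ∂F/∂x = y
  ∂F/∂y = x

so d/dx[F(x, y(x))] = ∂F/∂x + (∂F/∂y)·y' = 0. Rearranging,
  dy/dx = -(∂F/∂x)/(∂F/∂y) = -(y)/(x) = -y/x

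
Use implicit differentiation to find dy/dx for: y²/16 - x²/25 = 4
Apply d/dx to both sides, remembering that y depends on x. Each occurrence of y therefore brings in a y' = dy/dx via the chain rule.

With F(x, y) equal to the left-hand side minus the right, differentiate F term by term:
  d/dx[-x^2/25] = -2x/25
  d/dx[y^2/16] = y·y'/8
  d/dx[-4] = 0
Adding these up, d/dx[F] = 0 becomes
  (-2x/25) + (y/8)·y' = 0,
so isolating y',
  dy/dx = -(-2x/25)/(y/8) = 16x/(25y)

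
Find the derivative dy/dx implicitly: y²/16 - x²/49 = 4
Take d/dx of both sides. Since y is implicitly a function of x, the chain rule attaches a y' = dy/dx factor whenever we differentiate through y.

Set F(x, y) = (left side) − (right side), so the curve is F = 0. Differentiating each term of F:
  d/dx[-x^2/49] = -2x/49
  d/dx[y^2/16] = y·y'/8
  d/dx[-4] = 0

Collecting, the y'-free part is the partial derivative in x and the y' coefficient is the partial derivative in y:
  ∂F/∂x = -2x/49
  ∂F/∂y = y/8

so d/dx[F(x, y(x))] = ∂F/∂x + (∂F/∂y)·y' = 0. Rearranging,
  dy/dx = -(∂F/∂x)/(∂F/∂y) = -(-2x/49)/(y/8) = 16x/(49y)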